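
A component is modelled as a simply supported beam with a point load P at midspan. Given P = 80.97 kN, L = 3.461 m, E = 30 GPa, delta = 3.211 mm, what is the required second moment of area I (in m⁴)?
Model: a simply supported beam with a point load P at midspan, so delta = (P·L^3) / (48·E·I).
Solve for I: I = (P·L^3) / (48·delta·E).
Convert to SI units:
  P = 80.97 kN = 80970 N
  E = 30 GPa = 3 × 10¹⁰ Pa
  delta = 3.211 mm = 0.003211 m
Substitute:
  I = (80970 × 3.461^3) / (48 × 0.003211 × (3 × 10¹⁰))
  I = 0.000726 m⁴
Final answer: I = 0.000726 m⁴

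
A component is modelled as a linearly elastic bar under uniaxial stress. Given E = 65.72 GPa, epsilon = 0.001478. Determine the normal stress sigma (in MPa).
Model: a linearly elastic bar under uniaxial stress, so sigma = E·epsilon.
Convert to SI units:
  E = 65.72 GPa = 6.572 × 10¹⁰ Pa
Substitute:
  sigma = (6.572 × 10¹⁰) × 0.001478
  sigma = 9.713 × 10⁷ Pa
Convert: sigma = 9.713 × 10⁷ Pa = 97.13 MPa
Final answer: sigma = 97.13 MPa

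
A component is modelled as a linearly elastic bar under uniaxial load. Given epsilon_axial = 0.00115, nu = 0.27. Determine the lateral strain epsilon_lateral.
Model: a linearly elastic bar under uniaxial load, so epsilon_lateral = -nu·epsilon_axial.
Substitute:
  epsilon_lateral = -(0.27 × 0.00115)
  epsilon_lateral = -0.0003105
Final answer: epsilon_lateral = -0.0003105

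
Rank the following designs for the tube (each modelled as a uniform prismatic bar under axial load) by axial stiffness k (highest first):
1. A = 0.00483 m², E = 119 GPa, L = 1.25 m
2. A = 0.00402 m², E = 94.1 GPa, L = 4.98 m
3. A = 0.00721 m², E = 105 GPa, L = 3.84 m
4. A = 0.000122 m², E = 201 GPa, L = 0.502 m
Model: a uniform prismatic bar under axial load, so k = (A·E) / L (SI units).
  Case 1: k = (0.00483 × (1.19 × 10¹¹)) / 1.25 = 4.598 × 10⁸ N/m = 459.8 MN/m
  Case 2: k = (0.00402 × (9.41 × 10¹⁰)) / 4.98 = 7.596 × 10⁷ N/m = 75.96 MN/m
  Case 3: k = (0.00721 × (1.05 × 10¹¹)) / 3.84 = 1.971 × 10⁸ N/m = 197.1 MN/m
  Case 4: k = (0.000122 × (2.01 × 10¹¹)) / 0.502 = 4.885 × 10⁷ N/m = 48.85 MN/m
Ordering: 459.8 MN/m (case 1) > 197.1 MN/m (case 3) > 75.96 MN/m (case 2) > 48.85 MN/m (case 4)
Final answer: 1, 3, 2, 4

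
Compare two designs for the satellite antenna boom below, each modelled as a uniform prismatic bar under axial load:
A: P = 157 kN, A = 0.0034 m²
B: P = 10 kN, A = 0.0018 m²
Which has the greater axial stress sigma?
Model: a uniform prismatic bar under axial load, so sigma = P / A (SI units).
  A: sigma = 157000 / 0.0034 = 4.618 × 10⁷ Pa = 46.18 MPa
  B: sigma = 10000 / 0.0018 = 5.556 × 10⁶ Pa = 5.556 MPa
46.18 MPa > 5.556 MPa, so A is larger.
Final answer: A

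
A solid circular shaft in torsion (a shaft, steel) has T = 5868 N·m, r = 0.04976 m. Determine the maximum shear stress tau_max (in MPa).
Model: a solid circular shaft in torsion, so tau_max = (2·T) / (π·r^3).
Substitute:
  tau_max = (2 × 5868) / (π × 0.04976^3)
  tau_max = 3.032 × 10⁷ Pa
Convert: tau_max = 3.032 × 10⁷ Pa = 30.32 MPa
Final answer: tau_max = 30.32 MPa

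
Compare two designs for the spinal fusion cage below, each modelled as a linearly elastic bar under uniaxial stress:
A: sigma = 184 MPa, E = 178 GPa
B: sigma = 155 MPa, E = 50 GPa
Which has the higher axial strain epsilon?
Model: a linearly elastic bar under uniaxial stress, so epsilon = sigma / E (SI units).
  A: epsilon = (1.84 × 10⁸) / (1.78 × 10¹¹) = 0.001034
  B: epsilon = (1.55 × 10⁸) / (5 × 10¹⁰) = 0.0031
0.0031 > 0.001034, so B is larger.
Final answer: B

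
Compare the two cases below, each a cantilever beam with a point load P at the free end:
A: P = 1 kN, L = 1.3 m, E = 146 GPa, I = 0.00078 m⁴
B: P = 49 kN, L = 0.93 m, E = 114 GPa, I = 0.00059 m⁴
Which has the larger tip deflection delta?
Model: a cantilever beam with a point load P at the free end, so delta = (P·L^3) / (3·E·I) (SI units).
  A: delta = (1000 × 1.3^3) / (3 × (1.46 × 10¹¹) × 0.00078) = 6.431 × 10⁻⁶ m = 0.006431 mm
  B: delta = (49000 × 0.93^3) / (3 × (1.14 × 10¹¹) × 0.00059) = 0.0001953 m = 0.1953 mm
0.1953 mm > 0.006431 mm, so B is larger.
Final answer: B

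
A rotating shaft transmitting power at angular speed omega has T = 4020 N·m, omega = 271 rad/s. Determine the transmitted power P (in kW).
Model: a rotating shaft transmitting power at angular speed omega, so P = T·omega.
Substitute:
  P = 4020 × 271
  P = 1.089 × 10⁶ W
Convert: P = 1.089 × 10⁶ W = 1089 kW
Final answer: P = 1089 kW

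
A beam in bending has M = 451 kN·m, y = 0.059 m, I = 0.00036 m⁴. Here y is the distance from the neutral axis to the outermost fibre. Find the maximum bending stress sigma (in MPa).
Model: a beam in bending, so sigma = (M·y) / I.
Convert to SI units:
  M = 451 kN·m = 451000 N·m
Substitute:
  sigma = (451000 × 0.059) / 0.00036
  sigma = 7.391 × 10⁷ Pa
Convert: sigma = 7.391 × 10⁷ Pa = 73.91 MPa
Final answer: sigma = 73.91 MPa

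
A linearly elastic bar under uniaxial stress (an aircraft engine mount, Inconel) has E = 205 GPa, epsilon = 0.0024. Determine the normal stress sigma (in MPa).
Model: a linearly elastic bar under uniaxial stress, so sigma = E·epsilon.
Convert to SI units:
  E = 205 GPa = 2.05 × 10¹¹ Pa
Substitute:
  sigma = (2.05 × 10¹¹) × 0.0024
  sigma = 4.92 × 10⁸ Pa
Convert: sigma = 4.92 × 10⁸ Pa = 492 MPa
Final answer: sigma = 492 MPa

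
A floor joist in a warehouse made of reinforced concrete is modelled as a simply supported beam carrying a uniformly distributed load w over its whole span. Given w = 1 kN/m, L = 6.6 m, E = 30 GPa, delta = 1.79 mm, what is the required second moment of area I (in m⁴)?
Model: a simply supported beam carrying a uniformly distributed load w over its whole span, so delta = (5·w·L^4) / (384·E·I).
Solve for I: I = (5·w·L^4) / (384·delta·E).
Convert to SI units:
  w = 1 kN/m = 1000 N/m
  E = 30 GPa = 3 × 10¹⁰ Pa
  delta = 1.79 mm = 0.00179 m
Substitute:
  I = (5 × 1000 × 6.6^4) / (384 × 0.00179 × (3 × 10¹⁰))
  I = 0.0004601 m⁴
Final answer: I = 0.0004601 m⁴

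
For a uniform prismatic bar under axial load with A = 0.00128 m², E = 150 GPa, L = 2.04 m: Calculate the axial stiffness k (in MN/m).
Model: a uniform prismatic bar under axial load, so k = (A·E) / L.
Convert to SI units:
  E = 150 GPa = 1.5 × 10¹¹ Pa
Substitute:
  k = (0.00128 × (1.5 × 10¹¹)) / 2.04
  k = 9.412 × 10⁷ N/m
Convert: k = 9.412 × 10⁷ N/m = 94.12 MN/m
Final answer: k = 94.12 MN/m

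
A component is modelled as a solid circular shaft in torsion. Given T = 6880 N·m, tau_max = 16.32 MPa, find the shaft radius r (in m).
Model: a solid circular shaft in torsion, so tau_max = (2·T) / (π·r^3).
Solve for r: r = ((2·T) / (π·tau_max))^(1/3).
Convert to SI units:
  tau_max = 16.32 MPa = 1.632 × 10⁷ Pa
Substitute:
  r = ((2 × 6880) / (π × (1.632 × 10⁷)))^(1/3)
  r = 0.0645 m
Final answer: r = 0.0645 m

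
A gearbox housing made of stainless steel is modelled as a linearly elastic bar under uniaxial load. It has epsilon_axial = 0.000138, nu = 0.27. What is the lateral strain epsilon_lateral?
Model: a linearly elastic bar under uniaxial load, so epsilon_lateral = -nu·epsilon_axial.
Substitute:
  epsilon_lateral = -(0.27 × 0.000138)
  epsilon_lateral = -3.726 × 10⁻⁵
Final answer: epsilon_lateral = -3.726 × 10⁻⁵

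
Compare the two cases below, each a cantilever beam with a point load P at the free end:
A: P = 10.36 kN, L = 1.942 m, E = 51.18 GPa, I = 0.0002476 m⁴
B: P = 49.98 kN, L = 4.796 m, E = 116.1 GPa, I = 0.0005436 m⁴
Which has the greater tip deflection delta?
Model: a cantilever beam with a point load P at the free end, so delta = (P·L^3) / (3·E·I) (SI units).
  A: delta = (10360 × 1.942^3) / (3 × (5.118 × 10¹⁰) × 0.0002476) = 0.001996 m = 1.996 mm
  B: delta = (49980 × 4.796^3) / (3 × (1.161 × 10¹¹) × 0.0005436) = 0.02912 m = 29.12 mm
29.12 mm > 1.996 mm, so B is larger.
Final answer: B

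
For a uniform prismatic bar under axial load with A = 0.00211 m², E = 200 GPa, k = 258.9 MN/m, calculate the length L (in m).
Model: a uniform prismatic bar under axial load, so k = (A·E) / L.
Solve for L: L = (A·E) / k.
Convert to SI units:
  E = 200 GPa = 2 × 10¹¹ Pa
  k = 258.9 MN/m = 2.589 × 10⁸ N/m
Substitute:
  L = (0.00211 × (2 × 10¹¹)) / (2.589 × 10⁸)
  L = 1.63 m
Final answer: L = 1.63 m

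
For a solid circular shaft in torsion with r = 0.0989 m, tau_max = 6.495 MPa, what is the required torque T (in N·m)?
Model: a solid circular shaft in torsion, so tau_max = (2·T) / (π·r^3).
Solve for T: T = (π·tau_max·r^3) / 2.
Convert to SI units:
  tau_max = 6.495 MPa = 6.495 × 10⁶ Pa
Substitute:
  T = (π × (6.495 × 10⁶) × 0.0989^3) / 2
  T = 9869 N·m
Final answer: T = 9869 N·m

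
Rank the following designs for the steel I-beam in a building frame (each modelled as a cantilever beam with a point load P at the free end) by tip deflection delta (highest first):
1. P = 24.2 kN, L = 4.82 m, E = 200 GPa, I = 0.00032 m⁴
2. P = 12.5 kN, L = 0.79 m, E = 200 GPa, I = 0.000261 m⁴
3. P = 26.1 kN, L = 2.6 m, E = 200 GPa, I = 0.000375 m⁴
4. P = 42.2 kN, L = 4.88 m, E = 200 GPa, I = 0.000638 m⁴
Model: a cantilever beam with a point load P at the free end, so delta = (P·L^3) / (3·E·I) (SI units).
  Case 1: delta = (24200 × 4.82^3) / (3 × (2 × 10¹¹) × 0.00032) = 0.01411 m = 14.11 mm
  Case 2: delta = (12500 × 0.79^3) / (3 × (2 × 10¹¹) × 0.000261) = 3.935 × 10⁻⁵ m = 0.03935 mm
  Case 3: delta = (26100 × 2.6^3) / (3 × (2 × 10¹¹) × 0.000375) = 0.002039 m = 2.039 mm
  Case 4: delta = (42200 × 4.88^3) / (3 × (2 × 10¹¹) × 0.000638) = 0.01281 m = 12.81 mm
Ordering: 14.11 mm (case 1) > 12.81 mm (case 4) > 2.039 mm (case 3) > 0.03935 mm (case 2)
Final answer: 1, 4, 3, 2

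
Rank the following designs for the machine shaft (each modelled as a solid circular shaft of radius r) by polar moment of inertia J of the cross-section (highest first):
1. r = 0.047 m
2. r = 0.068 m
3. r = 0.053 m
Model: a solid circular shaft of radius r, so J = (π·r^4) / 2 (SI units).
  Case 1: J = (π × 0.047^4) / 2 = 7.665 × 10⁻⁶ m⁴
  Case 2: J = (π × 0.068^4) / 2 = 3.359 × 10⁻⁵ m⁴
  Case 3: J = (π × 0.053^4) / 2 = 1.239 × 10⁻⁵ m⁴
Ordering: 3.359 × 10⁻⁵ m⁴ (case 2) > 1.239 × 10⁻⁵ m⁴ (case 3) > 7.665 × 10⁻⁶ m⁴ (case 1)
Final answer: 2, 3, 1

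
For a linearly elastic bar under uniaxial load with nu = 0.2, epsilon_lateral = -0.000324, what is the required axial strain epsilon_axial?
Model: a linearly elastic bar under uniaxial load, so epsilon_lateral = -nu·epsilon_axial.
Solve for epsilon_axial: epsilon_axial = -epsilon_lateral / nu.
Substitute:
  epsilon_axial = -(-0.000324) / 0.2
  epsilon_axial = 0.00162
Final answer: epsilon_axial = 0.00162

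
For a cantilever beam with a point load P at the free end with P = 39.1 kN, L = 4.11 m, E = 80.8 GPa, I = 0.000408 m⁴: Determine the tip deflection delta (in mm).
Model: a cantilever beam with a point load P at the free end, so delta = (P·L^3) / (3·E·I).
Convert to SI units:
  P = 39.1 kN = 39100 N
  E = 80.8 GPa = 8.08 × 10¹⁰ Pa
Substitute:
  delta = (39100 × 4.11^3) / (3 × (8.08 × 10¹⁰) × 0.000408)
  delta = 0.02745 m
Convert: delta = 0.02745 m = 27.45 mm
Final answer: delta = 27.45 mm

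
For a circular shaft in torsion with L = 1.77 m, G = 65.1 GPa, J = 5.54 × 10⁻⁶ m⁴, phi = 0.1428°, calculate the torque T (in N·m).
Model: a circular shaft in torsion, so phi = (T·L) / (G·J).
Solve for T: T = (phi·G·J) / L.
Convert to SI units:
  G = 65.1 GPa = 6.51 × 10¹⁰ Pa
  phi = 0.1428° = 0.002492 rad
Substitute:
  T = (0.002492 × (6.51 × 10¹⁰) × (5.54 × 10⁻⁶)) / 1.77
  T = 507.8 N·m
Final answer: T = 507.8 N·m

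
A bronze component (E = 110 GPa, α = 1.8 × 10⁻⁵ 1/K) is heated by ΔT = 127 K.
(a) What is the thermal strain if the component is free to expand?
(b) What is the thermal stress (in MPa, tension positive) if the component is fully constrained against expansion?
(a) Free thermal strain ε_th = α·ΔT = (1.8 × 10⁻⁵) × 127 = 0.002286
(b) Fully constrained, the expansion is suppressed, so σ = -E·α·ΔT. Convert E = 110 GPa = 1.1 × 10¹¹ Pa.
  σ = -(1.1 × 10¹¹) × (1.8 × 10⁻⁵) × 127 = -2.515 × 10⁸ Pa = -251.5 MPa (compressive)
Final answer: (a) ε_th = 0.002286, (b) σ = -251.5 MPa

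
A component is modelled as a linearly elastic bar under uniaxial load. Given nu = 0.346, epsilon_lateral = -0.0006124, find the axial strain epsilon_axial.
Model: a linearly elastic bar under uniaxial load, so epsilon_lateral = -nu·epsilon_axial.
Solve for epsilon_axial: epsilon_axial = -epsilon_lateral / nu.
Substitute:
  epsilon_axial = -(-0.0006124) / 0.346
  epsilon_axial = 0.00177
Final answer: epsilon_axial = 0.00177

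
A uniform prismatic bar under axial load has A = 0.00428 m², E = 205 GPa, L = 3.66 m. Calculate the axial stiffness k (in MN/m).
Model: a uniform prismatic bar under axial load, so k = (A·E) / L.
Convert to SI units:
  E = 205 GPa = 2.05 × 10¹¹ Pa
Substitute:
  k = (0.00428 × (2.05 × 10¹¹)) / 3.66
  k = 2.397 × 10⁸ N/m
Convert: k = 2.397 × 10⁸ N/m = 239.7 MN/m
Final answer: k = 239.7 MN/m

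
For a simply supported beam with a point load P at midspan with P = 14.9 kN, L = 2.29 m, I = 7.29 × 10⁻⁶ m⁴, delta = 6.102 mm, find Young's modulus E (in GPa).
Model: a simply supported beam with a point load P at midspan, so delta = (P·L^3) / (48·E·I).
Solve for E: E = (P·L^3) / (48·delta·I).
Convert to SI units:
  P = 14.9 kN = 14900 N
  delta = 6.102 mm = 0.006102 m
Substitute:
  E = (14900 × 2.29^3) / (48 × 0.006102 × (7.29 × 10⁻⁶))
  E = 8.38 × 10¹⁰ Pa
Convert: E = 8.38 × 10¹⁰ Pa = 83.8 GPa
Final answer: E = 83.8 GPa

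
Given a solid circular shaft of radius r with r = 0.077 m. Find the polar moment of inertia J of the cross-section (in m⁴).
Model: a solid circular shaft of radius r, so J = (π·r^4) / 2.
Substitute:
  J = (π × 0.077^4) / 2
  J = 5.522 × 10⁻⁵ m⁴
Final answer: J = 5.522 × 10⁻⁵ m⁴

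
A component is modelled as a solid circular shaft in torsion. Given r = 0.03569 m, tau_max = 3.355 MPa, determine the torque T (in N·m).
Model: a solid circular shaft in torsion, so tau_max = (2·T) / (π·r^3).
Solve for T: T = (π·tau_max·r^3) / 2.
Convert to SI units:
  tau_max = 3.355 MPa = 3.355 × 10⁶ Pa
Substitute:
  T = (π × (3.355 × 10⁶) × 0.03569^3) / 2
  T = 239.6 N·m
Final answer: T = 239.6 N·m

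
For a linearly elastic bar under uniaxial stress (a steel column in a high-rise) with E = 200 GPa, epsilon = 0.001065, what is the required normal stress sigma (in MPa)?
Model: a linearly elastic bar under uniaxial stress, so epsilon = sigma / E.
Solve for sigma: sigma = epsilon·E.
Convert to SI units:
  E = 200 GPa = 2 × 10¹¹ Pa
Substitute:
  sigma = 0.001065 × (2 × 10¹¹)
  sigma = 2.13 × 10⁸ Pa
Convert: sigma = 2.13 × 10⁸ Pa = 213 MPa
Final answer: sigma = 213 MPa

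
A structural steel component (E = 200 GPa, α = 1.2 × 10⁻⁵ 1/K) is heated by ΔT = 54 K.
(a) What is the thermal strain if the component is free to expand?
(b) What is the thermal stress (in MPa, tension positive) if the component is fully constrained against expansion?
(a) Free thermal strain ε_th = α·ΔT = (1.2 × 10⁻⁵) × 54 = 0.000648
(b) Fully constrained, the expansion is suppressed, so σ = -E·α·ΔT. Convert E = 200 GPa = 2 × 10¹¹ Pa.
  σ = -(2 × 10¹¹) × (1.2 × 10⁻⁵) × 54 = -1.296 × 10⁸ Pa = -129.6 MPa (compressive)
Final answer: (a) ε_th = 0.000648, (b) σ = -129.6 MPa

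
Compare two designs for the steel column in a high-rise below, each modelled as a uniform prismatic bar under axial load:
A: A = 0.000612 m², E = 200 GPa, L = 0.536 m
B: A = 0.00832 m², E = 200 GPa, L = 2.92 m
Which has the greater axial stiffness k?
Model: a uniform prismatic bar under axial load, so k = (A·E) / L (SI units).
  A: k = (0.000612 × (2 × 10¹¹)) / 0.536 = 2.284 × 10⁸ N/m = 228.4 MN/m
  B: k = (0.00832 × (2 × 10¹¹)) / 2.92 = 5.699 × 10⁸ N/m = 569.9 MN/m
569.9 MN/m > 228.4 MN/m, so B is larger.
Final answer: B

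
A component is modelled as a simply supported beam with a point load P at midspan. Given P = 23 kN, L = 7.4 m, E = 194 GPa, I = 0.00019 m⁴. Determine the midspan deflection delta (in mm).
Model: a simply supported beam with a point load P at midspan, so delta = (P·L^3) / (48·E·I).
Convert to SI units:
  P = 23 kN = 23000 N
  E = 194 GPa = 1.94 × 10¹¹ Pa
Substitute:
  delta = (23000 × 7.4^3) / (48 × (1.94 × 10¹¹) × 0.00019)
  delta = 0.005268 m
Convert: delta = 0.005268 m = 5.268 mm
Final answer: delta = 5.268 mm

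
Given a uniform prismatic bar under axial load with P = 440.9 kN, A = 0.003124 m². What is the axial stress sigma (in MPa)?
Model: a uniform prismatic bar under axial load, so sigma = P / A.
Convert to SI units:
  P = 440.9 kN = 440900 N
Substitute:
  sigma = 440900 / 0.003124
  sigma = 1.411 × 10⁸ Pa
Convert: sigma = 1.411 × 10⁸ Pa = 141.1 MPa
Final answer: sigma = 141.1 MPa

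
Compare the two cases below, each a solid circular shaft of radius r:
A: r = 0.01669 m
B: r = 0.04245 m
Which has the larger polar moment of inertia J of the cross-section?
Model: a solid circular shaft of radius r, so J = (π·r^4) / 2 (SI units).
  A: J = (π × 0.01669^4) / 2 = 1.219 × 10⁻⁷ m⁴
  B: J = (π × 0.04245^4) / 2 = 5.101 × 10⁻⁶ m⁴
5.101 × 10⁻⁶ m⁴ > 1.219 × 10⁻⁷ m⁴, so B is larger.
Final answer: B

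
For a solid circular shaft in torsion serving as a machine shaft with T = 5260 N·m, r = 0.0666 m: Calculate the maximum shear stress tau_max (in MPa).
Model: a solid circular shaft in torsion, so tau_max = (2·T) / (π·r^3).
Substitute:
  tau_max = (2 × 5260) / (π × 0.0666^3)
  tau_max = 1.134 × 10⁷ Pa
Convert: tau_max = 1.134 × 10⁷ Pa = 11.34 MPa
Final answer: tau_max = 11.34 MPa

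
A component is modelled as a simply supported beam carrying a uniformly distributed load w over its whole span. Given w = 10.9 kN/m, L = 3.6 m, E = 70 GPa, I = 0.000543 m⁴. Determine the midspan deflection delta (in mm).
Model: a simply supported beam carrying a uniformly distributed load w over its whole span, so delta = (5·w·L^4) / (384·E·I).
Convert to SI units:
  w = 10.9 kN/m = 10900 N/m
  E = 70 GPa = 7 × 10¹⁰ Pa
Substitute:
  delta = (5 × 10900 × 3.6^4) / (384 × (7 × 10¹⁰) × 0.000543)
  delta = 0.0006272 m
Convert: delta = 0.0006272 m = 0.6272 mm
Final answer: delta = 0.6272 mm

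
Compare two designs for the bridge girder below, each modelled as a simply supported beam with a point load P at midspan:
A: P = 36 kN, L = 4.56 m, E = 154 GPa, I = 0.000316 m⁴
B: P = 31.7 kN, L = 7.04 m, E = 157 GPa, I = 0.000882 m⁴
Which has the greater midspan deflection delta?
Model: a simply supported beam with a point load P at midspan, so delta = (P·L^3) / (48·E·I) (SI units).
  A: delta = (36000 × 4.56^3) / (48 × (1.54 × 10¹¹) × 0.000316) = 0.001461 m = 1.461 mm
  B: delta = (31700 × 7.04^3) / (48 × (1.57 × 10¹¹) × 0.000882) = 0.001664 m = 1.664 mm
1.664 mm > 1.461 mm, so B is larger.
Final answer: B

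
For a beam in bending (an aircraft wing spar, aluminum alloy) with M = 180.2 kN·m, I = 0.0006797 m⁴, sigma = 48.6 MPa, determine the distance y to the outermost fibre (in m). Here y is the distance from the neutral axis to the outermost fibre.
Model: a beam in bending, so sigma = (M·y) / I.
Solve for y: y = (sigma·I) / M.
Convert to SI units:
  M = 180.2 kN·m = 180200 N·m
  sigma = 48.6 MPa = 4.86 × 10⁷ Pa
Substitute:
  y = ((4.86 × 10⁷) × 0.0006797) / 180200
  y = 0.1833 m
Final answer: y = 0.1833 m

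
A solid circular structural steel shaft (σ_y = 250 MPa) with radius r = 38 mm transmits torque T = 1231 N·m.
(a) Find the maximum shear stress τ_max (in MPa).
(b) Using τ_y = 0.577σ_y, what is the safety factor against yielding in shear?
(a) For a solid circular shaft, τ_max = T·r/J with J = π·r^4/2, i.e. τ_max = 2·T / (π·r^3). Convert r = 38 mm = 0.038 m.
  τ_max = (2 × 1231) / (π × 0.038^3) = 1.428 × 10⁷ Pa = 14.28 MPa
(b) τ_y = 0.577 × 250 = 144.25 MPa
  SF = τ_y/τ_max = 144.25 / 14.28 = 10.1
Final answer: (a) τ_max = 14.28 MPa, (b) SF = 10.1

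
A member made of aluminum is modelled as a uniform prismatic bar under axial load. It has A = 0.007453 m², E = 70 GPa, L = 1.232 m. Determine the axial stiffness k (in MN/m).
Model: a uniform prismatic bar under axial load, so k = (A·E) / L.
Convert to SI units:
  E = 70 GPa = 7 × 10¹⁰ Pa
Substitute:
  k = (0.007453 × (7 × 10¹⁰)) / 1.232
  k = 4.235 × 10⁸ N/m
Convert: k = 4.235 × 10⁸ N/m = 423.5 MN/m
Final answer: k = 423.5 MN/m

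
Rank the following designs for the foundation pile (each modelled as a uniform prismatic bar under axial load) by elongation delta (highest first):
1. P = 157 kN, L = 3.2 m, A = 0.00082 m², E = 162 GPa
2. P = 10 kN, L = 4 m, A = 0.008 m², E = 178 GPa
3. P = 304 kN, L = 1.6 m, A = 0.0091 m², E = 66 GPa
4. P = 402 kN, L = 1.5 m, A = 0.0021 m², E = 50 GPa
Model: a uniform prismatic bar under axial load, so delta = (P·L) / (A·E) (SI units).
  Case 1: delta = (157000 × 3.2) / (0.00082 × (1.62 × 10¹¹)) = 0.003782 m = 3.782 mm
  Case 2: delta = (10000 × 4) / (0.008 × (1.78 × 10¹¹)) = 2.809 × 10⁻⁵ m = 0.02809 mm
  Case 3: delta = (304000 × 1.6) / (0.0091 × (6.6 × 10¹⁰)) = 0.0008099 m = 0.8099 mm
  Case 4: delta = (402000 × 1.5) / (0.0021 × (5 × 10¹⁰)) = 0.005743 m = 5.743 mm
Ordering: 5.743 mm (case 4) > 3.782 mm (case 1) > 0.8099 mm (case 3) > 0.02809 mm (case 2)
Final answer: 4, 1, 3, 2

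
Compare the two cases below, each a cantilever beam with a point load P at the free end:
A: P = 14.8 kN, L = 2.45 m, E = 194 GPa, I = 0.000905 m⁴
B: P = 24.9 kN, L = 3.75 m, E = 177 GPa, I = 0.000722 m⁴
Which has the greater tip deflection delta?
Model: a cantilever beam with a point load P at the free end, so delta = (P·L^3) / (3·E·I) (SI units).
  A: delta = (14800 × 2.45^3) / (3 × (1.94 × 10¹¹) × 0.000905) = 0.0004132 m = 0.4132 mm
  B: delta = (24900 × 3.75^3) / (3 × (1.77 × 10¹¹) × 0.000722) = 0.003425 m = 3.425 mm
3.425 mm > 0.4132 mm, so B is larger.
Final answer: B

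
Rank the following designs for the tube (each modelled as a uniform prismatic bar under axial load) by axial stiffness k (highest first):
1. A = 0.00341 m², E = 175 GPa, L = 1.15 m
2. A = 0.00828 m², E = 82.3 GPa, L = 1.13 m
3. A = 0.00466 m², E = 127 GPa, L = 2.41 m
Model: a uniform prismatic bar under axial load, so k = (A·E) / L (SI units).
  Case 1: k = (0.00341 × (1.75 × 10¹¹)) / 1.15 = 5.189 × 10⁸ N/m = 518.9 MN/m
  Case 2: k = (0.00828 × (8.23 × 10¹⁰)) / 1.13 = 6.03 × 10⁸ N/m = 603 MN/m
  Case 3: k = (0.00466 × (1.27 × 10¹¹)) / 2.41 = 2.456 × 10⁸ N/m = 245.6 MN/m
Ordering: 603 MN/m (case 2) > 518.9 MN/m (case 1) > 245.6 MN/m (case 3)
Final answer: 2, 1, 3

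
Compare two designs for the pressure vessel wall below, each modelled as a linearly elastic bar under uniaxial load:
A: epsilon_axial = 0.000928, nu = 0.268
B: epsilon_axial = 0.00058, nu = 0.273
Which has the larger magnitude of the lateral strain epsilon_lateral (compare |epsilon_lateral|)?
Model: a linearly elastic bar under uniaxial load, so epsilon_lateral = -nu·epsilon_axial (SI units).
  A: epsilon_lateral = -(0.268 × 0.000928) = -0.0002487
  B: epsilon_lateral = -(0.273 × 0.00058) = -0.0001583
|epsilon_lateral|: A = 0.0002487, B = 0.0001583, so A is larger in magnitude.
Final answer: A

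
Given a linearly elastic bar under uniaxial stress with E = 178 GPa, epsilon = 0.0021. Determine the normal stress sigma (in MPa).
Model: a linearly elastic bar under uniaxial stress, so sigma = E·epsilon.
Convert to SI units:
  E = 178 GPa = 1.78 × 10¹¹ Pa
Substitute:
  sigma = (1.78 × 10¹¹) × 0.0021
  sigma = 3.738 × 10⁸ Pa
Convert: sigma = 3.738 × 10⁸ Pa = 373.8 MPa
Final answer: sigma = 373.8 MPa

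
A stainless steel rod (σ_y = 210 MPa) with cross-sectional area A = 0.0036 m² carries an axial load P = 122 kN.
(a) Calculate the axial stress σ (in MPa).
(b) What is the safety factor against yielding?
(a) Axial stress σ = P/A. Convert P = 122 kN = 122000 N.
  σ = 122000 / 0.0036 = 3.389 × 10⁷ Pa = 33.89 MPa
(b) Safety factor SF = σ_y/σ = 210 / 33.89 = 6.197
Final answer: (a) σ = 33.89 MPa, (b) SF = 6.197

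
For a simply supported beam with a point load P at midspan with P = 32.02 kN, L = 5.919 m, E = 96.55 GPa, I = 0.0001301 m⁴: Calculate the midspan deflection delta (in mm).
Model: a simply supported beam with a point load P at midspan, so delta = (P·L^3) / (48·E·I).
Convert to SI units:
  P = 32.02 kN = 32020 N
  E = 96.55 GPa = 9.655 × 10¹⁰ Pa
Substitute:
  delta = (32020 × 5.919^3) / (48 × (9.655 × 10¹⁰) × 0.0001301)
  delta = 0.01101 m
Convert: delta = 0.01101 m = 11.01 mm
Final answer: delta = 11.01 mm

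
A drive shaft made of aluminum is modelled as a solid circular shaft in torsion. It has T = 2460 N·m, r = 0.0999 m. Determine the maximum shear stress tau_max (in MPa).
Model: a solid circular shaft in torsion, so tau_max = (2·T) / (π·r^3).
Substitute:
  tau_max = (2 × 2460) / (π × 0.0999^3)
  tau_max = 1.571 × 10⁶ Pa
Convert: tau_max = 1.571 × 10⁶ Pa = 1.571 MPa
Final answer: tau_max = 1.571 MPa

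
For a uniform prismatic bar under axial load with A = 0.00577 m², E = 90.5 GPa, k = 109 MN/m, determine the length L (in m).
Model: a uniform prismatic bar under axial load, so k = (A·E) / L.
Solve for L: L = (A·E) / k.
Convert to SI units:
  E = 90.5 GPa = 9.05 × 10¹⁰ Pa
  k = 109 MN/m = 1.09 × 10⁸ N/m
Substitute:
  L = (0.00577 × (9.05 × 10¹⁰)) / (1.09 × 10⁸)
  L = 4.791 m
Final answer: L = 4.791 m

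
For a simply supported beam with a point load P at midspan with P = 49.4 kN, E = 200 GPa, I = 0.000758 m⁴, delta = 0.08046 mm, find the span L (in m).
Model: a simply supported beam with a point load P at midspan, so delta = (P·L^3) / (48·E·I).
Solve for L: L = ((48·delta·E·I) / P)^(1/3).
Convert to SI units:
  P = 49.4 kN = 49400 N
  E = 200 GPa = 2 × 10¹¹ Pa
  delta = 0.08046 mm = 8.046 × 10⁻⁵ m
Substitute:
  L = ((48 × (8.046 × 10⁻⁵) × (2 × 10¹¹) × 0.000758) / 49400)^(1/3)
  L = 2.28 m
Final answer: L = 2.28 m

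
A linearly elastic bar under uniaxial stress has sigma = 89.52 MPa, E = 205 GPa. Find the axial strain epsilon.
Model: a linearly elastic bar under uniaxial stress, so epsilon = sigma / E.
Convert to SI units:
  sigma = 89.52 MPa = 8.952 × 10⁷ Pa
  E = 205 GPa = 2.05 × 10¹¹ Pa
Substitute:
  epsilon = (8.952 × 10⁷) / (2.05 × 10¹¹)
  epsilon = 0.0004367
Final answer: epsilon = 0.0004367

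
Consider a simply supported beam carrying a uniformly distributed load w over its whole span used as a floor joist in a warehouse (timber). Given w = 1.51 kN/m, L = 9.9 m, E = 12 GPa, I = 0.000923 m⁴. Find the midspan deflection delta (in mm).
Model: a simply supported beam carrying a uniformly distributed load w over its whole span, so delta = (5·w·L^4) / (384·E·I).
Convert to SI units:
  w = 1.51 kN/m = 1510 N/m
  E = 12 GPa = 1.2 × 10¹⁰ Pa
Substitute:
  delta = (5 × 1510 × 9.9^4) / (384 × (1.2 × 10¹⁰) × 0.000923)
  delta = 0.01705 m
Convert: delta = 0.01705 m = 17.05 mm
Final answer: delta = 17.05 mm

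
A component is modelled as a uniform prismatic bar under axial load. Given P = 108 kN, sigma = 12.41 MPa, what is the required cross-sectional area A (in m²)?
Model: a uniform prismatic bar under axial load, so sigma = P / A.
Solve for A: A = P / sigma.
Convert to SI units:
  P = 108 kN = 108000 N
  sigma = 12.41 MPa = 1.241 × 10⁷ Pa
Substitute:
  A = 108000 / (1.241 × 10⁷)
  A = 0.008703 m²
Final answer: A = 0.008703 m²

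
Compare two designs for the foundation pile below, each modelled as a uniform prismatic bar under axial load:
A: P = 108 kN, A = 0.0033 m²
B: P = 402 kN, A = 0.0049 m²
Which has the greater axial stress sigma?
Model: a uniform prismatic bar under axial load, so sigma = P / A (SI units).
  A: sigma = 108000 / 0.0033 = 3.273 × 10⁷ Pa = 32.73 MPa
  B: sigma = 402000 / 0.0049 = 8.204 × 10⁷ Pa = 82.04 MPa
82.04 MPa > 32.73 MPa, so B is larger.
Final answer: B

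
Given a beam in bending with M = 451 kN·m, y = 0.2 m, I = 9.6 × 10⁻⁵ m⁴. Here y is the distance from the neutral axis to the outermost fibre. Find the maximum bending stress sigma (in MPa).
Model: a beam in bending, so sigma = (M·y) / I.
Convert to SI units:
  M = 451 kN·m = 451000 N·m
Substitute:
  sigma = (451000 × 0.2) / (9.6 × 10⁻⁵)
  sigma = 9.396 × 10⁸ Pa
Convert: sigma = 9.396 × 10⁸ Pa = 939.6 MPa
Final answer: sigma = 939.6 MPa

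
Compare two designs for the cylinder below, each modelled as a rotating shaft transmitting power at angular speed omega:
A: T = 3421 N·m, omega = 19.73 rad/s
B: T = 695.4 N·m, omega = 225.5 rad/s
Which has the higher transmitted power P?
Model: a rotating shaft transmitting power at angular speed omega, so P = T·omega (SI units).
  A: P = 3421 × 19.73 = 67500 W = 67.5 kW
  B: P = 695.4 × 225.5 = 156800 W = 156.8 kW
156.8 kW > 67.5 kW, so B is larger.
Final answer: B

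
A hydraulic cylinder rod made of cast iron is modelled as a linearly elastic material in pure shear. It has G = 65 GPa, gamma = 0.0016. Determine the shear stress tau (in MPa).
Model: a linearly elastic material in pure shear, so tau = G·gamma.
Convert to SI units:
  G = 65 GPa = 6.5 × 10¹⁰ Pa
Substitute:
  tau = (6.5 × 10¹⁰) × 0.0016
  tau = 1.04 × 10⁸ Pa
Convert: tau = 1.04 × 10⁸ Pa = 104 MPa
Final answer: tau = 104 MPa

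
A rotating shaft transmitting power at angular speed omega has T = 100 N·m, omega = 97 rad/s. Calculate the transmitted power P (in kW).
Model: a rotating shaft transmitting power at angular speed omega, so P = T·omega.
Substitute:
  P = 100 × 97
  P = 9700 W
Convert: P = 9700 W = 9.7 kW
Final answer: P = 9.7 kW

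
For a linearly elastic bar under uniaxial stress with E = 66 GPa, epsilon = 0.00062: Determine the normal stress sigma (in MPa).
Model: a linearly elastic bar under uniaxial stress, so sigma = E·epsilon.
Convert to SI units:
  E = 66 GPa = 6.6 × 10¹⁰ Pa
Substitute:
  sigma = (6.6 × 10¹⁰) × 0.00062
  sigma = 4.092 × 10⁷ Pa
Convert: sigma = 4.092 × 10⁷ Pa = 40.92 MPa
Final answer: sigma = 40.92 MPa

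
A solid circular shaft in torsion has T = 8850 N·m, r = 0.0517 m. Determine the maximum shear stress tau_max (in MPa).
Model: a solid circular shaft in torsion, so tau_max = (2·T) / (π·r^3).
Substitute:
  tau_max = (2 × 8850) / (π × 0.0517^3)
  tau_max = 4.077 × 10⁷ Pa
Convert: tau_max = 4.077 × 10⁷ Pa = 40.77 MPa
Final answer: tau_max = 40.77 MPa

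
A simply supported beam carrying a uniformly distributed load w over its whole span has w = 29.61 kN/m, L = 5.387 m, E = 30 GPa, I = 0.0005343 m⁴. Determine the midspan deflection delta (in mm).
Model: a simply supported beam carrying a uniformly distributed load w over its whole span, so delta = (5·w·L^4) / (384·E·I).
Convert to SI units:
  w = 29.61 kN/m = 29610 N/m
  E = 30 GPa = 3 × 10¹⁰ Pa
Substitute:
  delta = (5 × 29610 × 5.387^4) / (384 × (3 × 10¹⁰) × 0.0005343)
  delta = 0.02026 m
Convert: delta = 0.02026 m = 20.26 mm
Final answer: delta = 20.26 mm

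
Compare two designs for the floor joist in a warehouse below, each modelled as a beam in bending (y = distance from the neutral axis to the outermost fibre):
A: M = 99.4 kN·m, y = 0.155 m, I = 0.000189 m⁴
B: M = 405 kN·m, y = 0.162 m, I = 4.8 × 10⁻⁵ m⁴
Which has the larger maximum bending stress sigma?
Model: a beam in bending (y = distance from the neutral axis to the outermost fibre), so sigma = (M·y) / I (SI units).
  A: sigma = (99400 × 0.155) / 0.000189 = 8.152 × 10⁷ Pa = 81.52 MPa
  B: sigma = (405000 × 0.162) / (4.8 × 10⁻⁵) = 1.367 × 10⁹ Pa = 1367 MPa
1367 MPa > 81.52 MPa, so B is larger.
Final answer: B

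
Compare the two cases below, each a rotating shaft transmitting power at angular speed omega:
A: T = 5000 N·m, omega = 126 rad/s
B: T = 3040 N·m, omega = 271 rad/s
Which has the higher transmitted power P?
Model: a rotating shaft transmitting power at angular speed omega, so P = T·omega (SI units).
  A: P = 5000 × 126 = 630000 W = 630 kW
  B: P = 3040 × 271 = 823800 W = 823.8 kW
823.8 kW > 630 kW, so B is larger.
Final answer: B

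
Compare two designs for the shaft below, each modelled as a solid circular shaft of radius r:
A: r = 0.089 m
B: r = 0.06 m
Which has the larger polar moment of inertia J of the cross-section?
Model: a solid circular shaft of radius r, so J = (π·r^4) / 2 (SI units).
  A: J = (π × 0.089^4) / 2 = 9.856 × 10⁻⁵ m⁴
  B: J = (π × 0.06^4) / 2 = 2.036 × 10⁻⁵ m⁴
9.856 × 10⁻⁵ m⁴ > 2.036 × 10⁻⁵ m⁴, so A is larger.
Final answer: A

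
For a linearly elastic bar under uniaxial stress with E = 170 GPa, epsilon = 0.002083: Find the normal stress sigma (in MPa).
Model: a linearly elastic bar under uniaxial stress, so sigma = E·epsilon.
Convert to SI units:
  E = 170 GPa = 1.7 × 10¹¹ Pa
Substitute:
  sigma = (1.7 × 10¹¹) × 0.002083
  sigma = 3.541 × 10⁸ Pa
Convert: sigma = 3.541 × 10⁸ Pa = 354.1 MPa
Final answer: sigma = 354.1 MPa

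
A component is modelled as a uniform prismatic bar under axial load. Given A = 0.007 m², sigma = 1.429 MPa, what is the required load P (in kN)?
Model: a uniform prismatic bar under axial load, so sigma = P / A.
Solve for P: P = sigma·A.
Convert to SI units:
  sigma = 1.429 MPa = 1.429 × 10⁶ Pa
Substitute:
  P = (1.429 × 10⁶) × 0.007
  P = 10000 N
Convert: P = 10000 N = 10 kN
Final answer: P = 10 kN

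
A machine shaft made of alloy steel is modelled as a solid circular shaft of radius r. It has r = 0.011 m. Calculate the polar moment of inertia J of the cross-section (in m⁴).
Model: a solid circular shaft of radius r, so J = (π·r^4) / 2.
Substitute:
  J = (π × 0.011^4) / 2
  J = 2.3 × 10⁻⁸ m⁴
Final answer: J = 2.3 × 10⁻⁸ m⁴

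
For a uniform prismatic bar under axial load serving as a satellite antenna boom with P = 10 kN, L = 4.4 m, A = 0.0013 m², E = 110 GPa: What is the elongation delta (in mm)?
Model: a uniform prismatic bar under axial load, so delta = (P·L) / (A·E).
Convert to SI units:
  P = 10 kN = 10000 N
  E = 110 GPa = 1.1 × 10¹¹ Pa
Substitute:
  delta = (10000 × 4.4) / (0.0013 × (1.1 × 10¹¹))
  delta = 0.0003077 m
Convert: delta = 0.0003077 m = 0.3077 mm
Final answer: delta = 0.3077 mm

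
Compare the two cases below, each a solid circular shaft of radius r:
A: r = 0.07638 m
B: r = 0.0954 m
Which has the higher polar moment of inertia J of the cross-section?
Model: a solid circular shaft of radius r, so J = (π·r^4) / 2 (SI units).
  A: J = (π × 0.07638^4) / 2 = 5.346 × 10⁻⁵ m⁴
  B: J = (π × 0.0954^4) / 2 = 0.0001301 m⁴
0.0001301 m⁴ > 5.346 × 10⁻⁵ m⁴, so B is larger.
Final answer: B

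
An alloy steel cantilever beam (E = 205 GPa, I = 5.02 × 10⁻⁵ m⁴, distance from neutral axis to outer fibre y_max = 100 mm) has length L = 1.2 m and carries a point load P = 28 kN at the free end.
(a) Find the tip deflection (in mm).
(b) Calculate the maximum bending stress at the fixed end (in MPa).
(a) Tip deflection of a cantilever with an end point load: δ = P·L^3 / (3·E·I). Convert P = 28 kN = 28000 N, E = 205 GPa = 2.05 × 10¹¹ Pa.
  δ = (28000 × 1.2^3) / (3 × (2.05 × 10¹¹) × (5.02 × 10⁻⁵)) = 0.001567 m = 1.567 mm
(b) Maximum bending moment at the fixed end: M = P·L = 28000 × 1.2 = 33600 N·m. Convert y_max = 100 mm = 0.1 m.
  σ = M·y_max / I = (33600 × 0.1) / (5.02 × 10⁻⁵) = 6.693 × 10⁷ Pa = 66.93 MPa
Final answer: (a) δ = 1.567 mm, (b) σ = 66.93 MPa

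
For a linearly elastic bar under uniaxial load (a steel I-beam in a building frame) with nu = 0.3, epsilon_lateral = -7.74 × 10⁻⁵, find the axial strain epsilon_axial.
Model: a linearly elastic bar under uniaxial load, so epsilon_lateral = -nu·epsilon_axial.
Solve for epsilon_axial: epsilon_axial = -epsilon_lateral / nu.
Substitute:
  epsilon_axial = -(-7.74 × 10⁻⁵) / 0.3
  epsilon_axial = 0.000258
Final answer: epsilon_axial = 0.000258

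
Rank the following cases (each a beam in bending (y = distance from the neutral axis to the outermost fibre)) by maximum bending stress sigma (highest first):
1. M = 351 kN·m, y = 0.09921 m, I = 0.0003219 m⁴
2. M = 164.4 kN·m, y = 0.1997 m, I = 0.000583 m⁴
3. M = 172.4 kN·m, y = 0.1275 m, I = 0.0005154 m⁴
Model: a beam in bending (y = distance from the neutral axis to the outermost fibre), so sigma = (M·y) / I (SI units).
  Case 1: sigma = (351000 × 0.09921) / 0.0003219 = 1.082 × 10⁸ Pa = 108.2 MPa
  Case 2: sigma = (164400 × 0.1997) / 0.000583 = 5.631 × 10⁷ Pa = 56.31 MPa
  Case 3: sigma = (172400 × 0.1275) / 0.0005154 = 4.265 × 10⁷ Pa = 42.65 MPa
Ordering: 108.2 MPa (case 1) > 56.31 MPa (case 2) > 42.65 MPa (case 3)
Final answer: 1, 2, 3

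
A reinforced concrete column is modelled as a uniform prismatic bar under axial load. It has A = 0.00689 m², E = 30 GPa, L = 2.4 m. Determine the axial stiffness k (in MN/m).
Model: a uniform prismatic bar under axial load, so k = (A·E) / L.
Convert to SI units:
  E = 30 GPa = 3 × 10¹⁰ Pa
Substitute:
  k = (0.00689 × (3 × 10¹⁰)) / 2.4
  k = 8.612 × 10⁷ N/m
Convert: k = 8.612 × 10⁷ N/m = 86.12 MN/m
Final answer: k = 86.12 MN/m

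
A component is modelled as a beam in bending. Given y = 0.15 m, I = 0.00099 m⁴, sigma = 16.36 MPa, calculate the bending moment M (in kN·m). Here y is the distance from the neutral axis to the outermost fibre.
Model: a beam in bending, so sigma = (M·y) / I.
Solve for M: M = (sigma·I) / y.
Convert to SI units:
  sigma = 16.36 MPa = 1.636 × 10⁷ Pa
Substitute:
  M = ((1.636 × 10⁷) × 0.00099) / 0.15
  M = 108000 N·m
Convert: M = 108000 N·m = 108 kN·m
Final answer: M = 108 kN·m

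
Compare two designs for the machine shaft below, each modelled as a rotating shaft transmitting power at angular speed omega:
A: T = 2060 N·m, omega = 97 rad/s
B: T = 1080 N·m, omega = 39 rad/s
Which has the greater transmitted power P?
Model: a rotating shaft transmitting power at angular speed omega, so P = T·omega (SI units).
  A: P = 2060 × 97 = 199800 W = 199.8 kW
  B: P = 1080 × 39 = 42120 W = 42.12 kW
199.8 kW > 42.12 kW, so A is larger.
Final answer: A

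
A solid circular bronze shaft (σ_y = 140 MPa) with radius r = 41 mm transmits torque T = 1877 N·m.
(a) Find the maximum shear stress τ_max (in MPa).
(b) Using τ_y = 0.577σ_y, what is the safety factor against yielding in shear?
(a) For a solid circular shaft, τ_max = T·r/J with J = π·r^4/2, i.e. τ_max = 2·T / (π·r^3). Convert r = 41 mm = 0.041 m.
  τ_max = (2 × 1877) / (π × 0.041^3) = 1.734 × 10⁷ Pa = 17.34 MPa
(b) τ_y = 0.577 × 140 = 80.78 MPa
  SF = τ_y/τ_max = 80.78 / 17.34 = 4.659
Final answer: (a) τ_max = 17.34 MPa, (b) SF = 4.659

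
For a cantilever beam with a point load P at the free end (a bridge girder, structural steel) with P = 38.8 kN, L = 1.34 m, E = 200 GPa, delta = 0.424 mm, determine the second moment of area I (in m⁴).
Model: a cantilever beam with a point load P at the free end, so delta = (P·L^3) / (3·E·I).
Solve for I: I = (P·L^3) / (3·delta·E).
Convert to SI units:
  P = 38.8 kN = 38800 N
  E = 200 GPa = 2 × 10¹¹ Pa
  delta = 0.424 mm = 0.000424 m
Substitute:
  I = (38800 × 1.34^3) / (3 × 0.000424 × (2 × 10¹¹))
  I = 0.000367 m⁴
Final answer: I = 0.000367 m⁴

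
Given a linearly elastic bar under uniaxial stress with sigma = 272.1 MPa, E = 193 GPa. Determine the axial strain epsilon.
Model: a linearly elastic bar under uniaxial stress, so epsilon = sigma / E.
Convert to SI units:
  sigma = 272.1 MPa = 2.721 × 10⁸ Pa
  E = 193 GPa = 1.93 × 10¹¹ Pa
Substitute:
  epsilon = (2.721 × 10⁸) / (1.93 × 10¹¹)
  epsilon = 0.00141
Final answer: epsilon = 0.00141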